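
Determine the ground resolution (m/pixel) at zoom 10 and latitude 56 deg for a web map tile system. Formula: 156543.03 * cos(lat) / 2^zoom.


res = 156543.03 * cos(56) / 2^10 = 156543.03 * 0.5591929 / 1024 = 85.49 m/pixel

85.49 m/pixel


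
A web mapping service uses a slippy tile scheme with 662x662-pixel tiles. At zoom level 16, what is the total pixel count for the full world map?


tiles per axis = 2^16 = 65536
total tiles = 65536^2 = 4294967296
pixels per axis = 65536 * 662 = 43384832
total pixels = 43384832^2 = 1882243647668224

1882243647668224 pixels


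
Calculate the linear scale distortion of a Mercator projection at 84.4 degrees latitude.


SF = 1 / cos(84.4) = 1 / 0.097583 = 10.248

10.248


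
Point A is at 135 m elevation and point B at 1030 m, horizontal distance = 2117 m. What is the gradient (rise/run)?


gradient = (1030 - 135) / 2117 = 895 / 2117 = 0.4228

0.4228


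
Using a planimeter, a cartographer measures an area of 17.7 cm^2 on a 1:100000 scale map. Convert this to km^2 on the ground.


ground_area = 17.7 * (100000/100)^2 = 17700000.0 m^2 = 17.7 km^2

17.7 km^2


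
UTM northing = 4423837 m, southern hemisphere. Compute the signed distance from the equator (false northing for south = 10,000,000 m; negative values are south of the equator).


For southern: actual = 4423837 - 10000000 = -5576163 m

-5576163 m


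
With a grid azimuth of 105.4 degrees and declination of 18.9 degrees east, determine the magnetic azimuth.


magnetic azimuth = grid azimuth - declination (east +ve)
mag_az = 105.4 - 18.9 = 86.5 degrees

86.5 degrees


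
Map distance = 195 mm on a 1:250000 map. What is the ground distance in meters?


ground = 195 mm * 250000 / 1000 = 48750.0 m

48750.0 m


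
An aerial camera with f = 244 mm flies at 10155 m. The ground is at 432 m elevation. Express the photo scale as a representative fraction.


scale = f / (H - h) = 244 mm / 9723 m = 244 / 9723000 = 1:39848

1:39848


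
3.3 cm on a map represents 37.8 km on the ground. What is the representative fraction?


ground = 37.8 km = 3780000 cm; RF denominator = ground / map = 3780000 / 3.3 ≈ 1145455; RF = 1:1145455

1:1145455


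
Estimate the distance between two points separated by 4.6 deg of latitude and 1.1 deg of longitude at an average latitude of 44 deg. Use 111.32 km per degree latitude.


dlat_km = 4.6 * 111.32 = 512.072
dlon_km = 1.1 * 111.32 * cos(44) ≈ 88.085
dist = sqrt(512.072^2 + 88.085^2) ≈ 519.6 km

519.6 km


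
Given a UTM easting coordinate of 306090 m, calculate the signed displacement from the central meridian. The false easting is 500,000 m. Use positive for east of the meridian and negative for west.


displacement = 306090 - 500000 = -193910 m

-193910 m


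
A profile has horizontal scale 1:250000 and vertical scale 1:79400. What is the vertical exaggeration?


VE = horizontal_scale / vertical_scale = 250000 / 79400 ≈ 3.1

3.1x


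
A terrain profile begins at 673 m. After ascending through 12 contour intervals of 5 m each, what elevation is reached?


elevation = 673 + 12 * 5 = 733 m

733 m


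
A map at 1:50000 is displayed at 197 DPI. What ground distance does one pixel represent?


pixel_cm = 2.54 / 197 ≈ 0.012893 cm
ground = pixel_cm * 50000 / 100 = 2.54 * 50000 / (197 * 100) = 127000 / 19700 ≈ 6.45 m

6.45 m


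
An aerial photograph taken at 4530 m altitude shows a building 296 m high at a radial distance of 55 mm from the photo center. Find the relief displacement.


d = h * r / H = 296 * 55 / 4530 = 3.59 mm

3.59 mm


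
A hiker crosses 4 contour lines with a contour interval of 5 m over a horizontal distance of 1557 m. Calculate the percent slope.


elevation change = 4 * 5 = 20 m
slope = 20 / 1557 * 100 = 1.3%

1.3%


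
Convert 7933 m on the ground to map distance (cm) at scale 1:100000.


map_cm = 7933 * 100 / 100000 = 7.933 cm ≈ 7.93 cm

7.93 cm


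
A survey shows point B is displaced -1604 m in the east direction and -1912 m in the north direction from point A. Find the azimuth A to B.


az = atan2(-1604, -1912) = -140.0 deg
adjusted to 0-360: 220.0 degrees

220.0 degrees


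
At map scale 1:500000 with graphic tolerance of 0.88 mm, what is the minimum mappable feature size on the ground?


ground = 0.88 mm * 500000 / 1000 = 440.0 m

440.0 m


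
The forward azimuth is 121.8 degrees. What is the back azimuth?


back azimuth = (121.8 + 180) mod 360 = 301.8 degrees

301.8 degrees


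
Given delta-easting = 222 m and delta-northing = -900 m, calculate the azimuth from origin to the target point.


az = atan2(222, -900) = 166.1 deg
adjusted to 0-360: 166.1 degrees

166.1 degrees


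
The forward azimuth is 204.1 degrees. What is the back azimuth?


back azimuth = (204.1 + 180) mod 360 = 24.1 degrees

24.1 degrees


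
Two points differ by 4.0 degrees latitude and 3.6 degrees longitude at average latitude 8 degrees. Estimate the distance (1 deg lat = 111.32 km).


dlat_km = 4.0 * 111.32 = 445.28
dlon_km = 3.6 * 111.32 * cos(8) ≈ 396.852
dist = sqrt(445.28^2 + 396.852^2) ≈ 596.5 km

596.5 km


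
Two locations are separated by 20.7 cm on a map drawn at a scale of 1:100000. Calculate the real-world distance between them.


ground = 20.7 cm * 100000 / 100 = 20700.0 m = 20.7 km

20.7 km


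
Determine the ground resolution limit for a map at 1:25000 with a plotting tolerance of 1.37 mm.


ground = 1.37 mm * 25000 / 1000 = 34.25 m

34.25 m


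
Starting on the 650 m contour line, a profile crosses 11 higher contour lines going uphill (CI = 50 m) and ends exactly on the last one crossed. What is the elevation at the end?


elevation = 650 + 11 * 50 = 1200 m

1200 m


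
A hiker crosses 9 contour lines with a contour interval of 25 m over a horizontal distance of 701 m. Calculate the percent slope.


elevation change = 9 * 25 = 225 m
slope = 225 / 701 * 100 = 32.1%

32.1%


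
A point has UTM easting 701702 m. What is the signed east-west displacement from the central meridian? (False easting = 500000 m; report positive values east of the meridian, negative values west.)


displacement = 701702 - 500000 = 201702 m

201702 m


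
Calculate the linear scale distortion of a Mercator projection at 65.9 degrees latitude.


SF = 1 / cos(65.9) = 1 / 0.40833 = 2.449

2.449


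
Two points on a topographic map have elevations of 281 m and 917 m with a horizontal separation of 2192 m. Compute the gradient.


gradient = (917 - 281) / 2192 = 636 / 2192 = 0.2901

0.2901


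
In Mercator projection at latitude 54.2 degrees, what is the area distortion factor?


area_distortion = 1/cos^2(54.2) = 2.922

2.922


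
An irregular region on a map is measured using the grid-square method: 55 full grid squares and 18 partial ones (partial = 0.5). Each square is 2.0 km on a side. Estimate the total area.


effective squares = 55 + 18 * 0.5 = 64.0
area = 64.0 * 4.0 = 256.0 km^2

256.0 km^2


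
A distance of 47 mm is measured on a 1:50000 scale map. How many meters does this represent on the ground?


ground = 47 mm * 50000 / 1000 = 2350.0 m

2350.0 m


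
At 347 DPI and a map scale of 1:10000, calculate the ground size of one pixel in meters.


pixel_cm = 2.54 / 347 ≈ 0.00732 cm
ground = pixel_cm * 10000 / 100 = 2.54 * 10000 / (347 * 100) = 25400 / 34700 ≈ 0.73 m

0.73 m


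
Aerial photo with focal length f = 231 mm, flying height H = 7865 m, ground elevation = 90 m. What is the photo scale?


scale = f / (H - h) = 231 mm / 7775 m = 231 / 7775000 = 1:33658

1:33658


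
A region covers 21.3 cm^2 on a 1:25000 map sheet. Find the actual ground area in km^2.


ground_area = 21.3 * (25000/100)^2 = 1331250.0 m^2 = 1.33125 km^2 ≈ 1.331 km^2

1.331 km^2


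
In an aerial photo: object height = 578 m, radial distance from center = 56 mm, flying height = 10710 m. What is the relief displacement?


d = h * r / H = 578 * 56 / 10710 = 3.02 mm

3.02 mm


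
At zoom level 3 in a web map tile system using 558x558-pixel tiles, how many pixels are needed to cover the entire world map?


tiles per axis = 2^3 = 8
total tiles = 8^2 = 64
pixels per axis = 8 * 558 = 4464
total pixels = 4464^2 = 19927296

19927296 pixels


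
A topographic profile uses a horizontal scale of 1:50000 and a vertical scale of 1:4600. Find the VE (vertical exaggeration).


VE = horizontal_scale / vertical_scale = 50000 / 4600 ≈ 10.9

10.9x


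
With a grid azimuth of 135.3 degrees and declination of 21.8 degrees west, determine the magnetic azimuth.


magnetic azimuth = grid azimuth - declination (east +ve)
mag_az = 135.3 - -21.8 = 157.1 degrees

157.1 degrees


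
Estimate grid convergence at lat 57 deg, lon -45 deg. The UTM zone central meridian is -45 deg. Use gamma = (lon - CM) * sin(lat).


gamma = (-45 - -45) * sin(57) = 0 * 0.838671 = 0.0 degrees

0.0 degrees


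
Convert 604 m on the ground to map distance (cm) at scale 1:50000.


map_cm = 604 * 100 / 50000 = 1.208 cm ≈ 1.21 cm

1.21 cm


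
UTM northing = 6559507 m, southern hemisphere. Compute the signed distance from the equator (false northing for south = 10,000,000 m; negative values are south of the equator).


For southern: actual = 6559507 - 10000000 = -3440493 m

-3440493 m


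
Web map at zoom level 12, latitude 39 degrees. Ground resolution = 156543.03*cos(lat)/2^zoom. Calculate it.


res = 156543.03 * cos(39) / 2^12 = 156543.03 * 0.77714596 / 4096 = 29.7 m/pixel

29.7 m/pixel


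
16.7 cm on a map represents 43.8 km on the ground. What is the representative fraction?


ground = 43.8 km = 4380000 cm; RF denominator = ground / map = 4380000 / 16.7 ≈ 262275; RF = 1:262275

1:262275


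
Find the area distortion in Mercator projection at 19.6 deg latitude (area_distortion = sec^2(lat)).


area_distortion = 1/cos^2(19.6) = 1.127

1.127


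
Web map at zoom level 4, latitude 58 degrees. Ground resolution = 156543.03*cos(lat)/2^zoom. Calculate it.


res = 156543.03 * cos(58) / 2^4 = 156543.03 * 0.52991926 / 16 = 5184.7 m/pixel

5184.7 m/pixel


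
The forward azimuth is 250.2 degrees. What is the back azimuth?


back azimuth = (250.2 + 180) mod 360 = 70.2 degrees

70.2 degrees


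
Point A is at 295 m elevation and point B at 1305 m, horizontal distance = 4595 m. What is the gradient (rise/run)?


gradient = (1305 - 295) / 4595 = 1010 / 4595 = 0.2198

0.2198


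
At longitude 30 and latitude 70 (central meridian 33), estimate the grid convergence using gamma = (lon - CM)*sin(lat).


gamma = (30 - 33) * sin(70) = -3 * 0.939693 = -2.819 degrees

-2.819 degrees


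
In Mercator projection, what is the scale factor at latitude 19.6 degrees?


SF = 1 / cos(19.6) = 1 / 0.942057 = 1.062

1.062


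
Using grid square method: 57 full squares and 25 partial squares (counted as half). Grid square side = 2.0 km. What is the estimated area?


effective squares = 57 + 25 * 0.5 = 69.5
area = 69.5 * 4.0 = 278.0 km^2

278.0 km^2


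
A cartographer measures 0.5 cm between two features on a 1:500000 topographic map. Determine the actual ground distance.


ground = 0.5 cm * 500000 / 100 = 2500.0 m = 2.5 km

2.5 km


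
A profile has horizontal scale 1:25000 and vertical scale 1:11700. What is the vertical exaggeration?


VE = horizontal_scale / vertical_scale = 25000 / 11700 ≈ 2.1

2.1x


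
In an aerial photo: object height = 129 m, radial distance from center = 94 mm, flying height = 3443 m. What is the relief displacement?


d = h * r / H = 129 * 94 / 3443 = 3.52 mm

3.52 mm


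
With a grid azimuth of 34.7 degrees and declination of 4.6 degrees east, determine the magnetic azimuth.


magnetic azimuth = grid azimuth - declination (east +ve)
mag_az = 34.7 - 4.6 = 30.1 degrees

30.1 degrees


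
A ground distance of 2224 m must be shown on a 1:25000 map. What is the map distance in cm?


map_cm = 2224 * 100 / 25000 = 8.896 cm ≈ 8.9 cm

8.9 cm


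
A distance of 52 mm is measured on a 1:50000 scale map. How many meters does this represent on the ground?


ground = 52 mm * 50000 / 1000 = 2600.0 m

2600.0 m


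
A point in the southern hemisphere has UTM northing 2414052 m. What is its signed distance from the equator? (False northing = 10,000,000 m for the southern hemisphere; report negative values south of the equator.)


For southern: actual = 2414052 - 10000000 = -7585948 m

-7585948 m


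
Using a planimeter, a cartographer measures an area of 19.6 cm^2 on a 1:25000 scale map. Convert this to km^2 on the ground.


ground_area = 19.6 * (25000/100)^2 = 1225000.0 m^2 = 1.225 km^2

1.225 km^2


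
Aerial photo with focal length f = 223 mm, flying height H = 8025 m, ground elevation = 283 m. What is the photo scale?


scale = f / (H - h) = 223 mm / 7742 m = 223 / 7742000 = 1:34717

1:34717


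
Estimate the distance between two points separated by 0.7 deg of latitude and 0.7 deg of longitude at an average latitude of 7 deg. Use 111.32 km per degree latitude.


dlat_km = 0.7 * 111.32 = 77.924
dlon_km = 0.7 * 111.32 * cos(7) ≈ 77.343
dist = sqrt(77.924^2 + 77.343^2) ≈ 109.8 km

109.8 km


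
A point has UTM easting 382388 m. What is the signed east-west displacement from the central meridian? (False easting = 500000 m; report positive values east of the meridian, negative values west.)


displacement = 382388 - 500000 = -117612 m

-117612 m


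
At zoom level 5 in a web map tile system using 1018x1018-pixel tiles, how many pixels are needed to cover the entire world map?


tiles per axis = 2^5 = 32
total tiles = 32^2 = 1024
pixels per axis = 32 * 1018 = 32576
total pixels = 32576^2 = 1061195776

1061195776 pixels


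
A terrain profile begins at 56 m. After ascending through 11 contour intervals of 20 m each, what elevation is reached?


elevation = 56 + 11 * 20 = 276 m

276 m


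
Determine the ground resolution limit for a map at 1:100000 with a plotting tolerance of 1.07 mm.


ground = 1.07 mm * 100000 / 1000 = 107.0 m

107.0 m


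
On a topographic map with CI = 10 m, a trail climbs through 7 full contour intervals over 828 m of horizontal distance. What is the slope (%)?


elevation change = 7 * 10 = 70 m
slope = 70 / 828 * 100 = 8.5%

8.5%


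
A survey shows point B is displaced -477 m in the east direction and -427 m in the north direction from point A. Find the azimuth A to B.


az = atan2(-477, -427) = -131.8 deg
adjusted to 0-360: 228.2 degrees

228.2 degrees


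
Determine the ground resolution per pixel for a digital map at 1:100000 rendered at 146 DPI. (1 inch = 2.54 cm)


pixel_cm = 2.54 / 146 ≈ 0.017397 cm
ground = pixel_cm * 100000 / 100 = 2.54 * 100000 / (146 * 100) = 254000 / 14600 ≈ 17.4 m

17.4 m


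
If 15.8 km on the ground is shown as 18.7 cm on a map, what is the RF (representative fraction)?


ground = 15.8 km = 1580000 cm; RF denominator = ground / map = 1580000 / 18.7 ≈ 84492; RF = 1:84492

1:84492


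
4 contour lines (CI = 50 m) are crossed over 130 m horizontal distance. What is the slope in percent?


elevation change = 4 * 50 = 200 m
slope = 200 / 130 * 100 = 153.8%

153.8%


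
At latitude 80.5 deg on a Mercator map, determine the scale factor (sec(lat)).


SF = 1 / cos(80.5) = 1 / 0.165048 = 6.059

6.059


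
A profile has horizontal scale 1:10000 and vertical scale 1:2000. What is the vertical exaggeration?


VE = horizontal_scale / vertical_scale = 10000 / 2000 = 5.0

5.0x


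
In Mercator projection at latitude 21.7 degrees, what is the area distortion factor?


area_distortion = 1/cos^2(21.7) = 1.158

1.158


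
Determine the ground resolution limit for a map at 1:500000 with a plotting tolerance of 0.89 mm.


ground = 0.89 mm * 500000 / 1000 = 445.0 m

445.0 m


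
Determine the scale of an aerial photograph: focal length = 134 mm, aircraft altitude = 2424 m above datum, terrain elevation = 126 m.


scale = f / (H - h) = 134 mm / 2298 m = 134 / 2298000 = 1:17149

1:17149


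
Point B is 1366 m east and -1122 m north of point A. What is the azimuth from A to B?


az = atan2(1366, -1122) = 129.4 deg
adjusted to 0-360: 129.4 degrees

129.4 degrees


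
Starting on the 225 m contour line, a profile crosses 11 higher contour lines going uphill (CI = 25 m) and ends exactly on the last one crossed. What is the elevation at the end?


elevation = 225 + 11 * 25 = 500 m

500 m


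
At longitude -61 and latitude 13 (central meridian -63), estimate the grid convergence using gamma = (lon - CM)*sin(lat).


gamma = (-61 - -63) * sin(13) = 2 * 0.224951 = 0.45 degrees

0.45 degrees


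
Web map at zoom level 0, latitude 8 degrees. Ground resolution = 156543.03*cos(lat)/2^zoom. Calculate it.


res = 156543.03 * cos(8) / 2^0 = 156543.03 * 0.99026807 / 1 = 155019.56 m/pixel

155019.56 m/pixel


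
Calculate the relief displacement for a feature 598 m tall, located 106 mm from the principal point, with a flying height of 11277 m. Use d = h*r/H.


d = h * r / H = 598 * 106 / 11277 = 5.62 mm

5.62 mm


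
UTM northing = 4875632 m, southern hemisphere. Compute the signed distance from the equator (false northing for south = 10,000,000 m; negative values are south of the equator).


For southern: actual = 4875632 - 10000000 = -5124368 m

-5124368 m


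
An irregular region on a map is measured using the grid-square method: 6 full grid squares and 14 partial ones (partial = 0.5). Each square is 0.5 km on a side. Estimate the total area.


effective squares = 6 + 14 * 0.5 = 13.0
area = 13.0 * 0.25 = 3.25 km^2

3.25 km^2


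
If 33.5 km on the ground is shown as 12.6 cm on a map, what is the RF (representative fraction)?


ground = 33.5 km = 3350000 cm; RF denominator = ground / map = 3350000 / 12.6 ≈ 265873; RF = 1:265873

1:265873


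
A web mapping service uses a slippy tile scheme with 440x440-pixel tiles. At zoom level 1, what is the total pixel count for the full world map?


tiles per axis = 2^1 = 2
total tiles = 2^2 = 4
pixels per axis = 2 * 440 = 880
total pixels = 880^2 = 774400

774400 pixels


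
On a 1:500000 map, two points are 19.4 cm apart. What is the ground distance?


ground = 19.4 cm * 500000 / 100 = 97000.0 m = 97.0 km

97.0 km


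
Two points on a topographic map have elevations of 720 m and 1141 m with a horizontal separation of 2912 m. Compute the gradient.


gradient = (1141 - 720) / 2912 = 421 / 2912 = 0.1446

0.1446


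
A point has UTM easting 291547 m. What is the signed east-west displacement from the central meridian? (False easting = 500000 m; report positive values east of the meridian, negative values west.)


displacement = 291547 - 500000 = -208453 m

-208453 m


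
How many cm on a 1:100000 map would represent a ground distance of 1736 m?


map_cm = 1736 * 100 / 100000 = 1.736 cm ≈ 1.74 cm

1.74 cm


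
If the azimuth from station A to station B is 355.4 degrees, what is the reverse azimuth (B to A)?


back azimuth = (355.4 + 180) mod 360 = 175.4 degrees

175.4 degrees


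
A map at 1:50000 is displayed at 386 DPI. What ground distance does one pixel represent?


pixel_cm = 2.54 / 386 ≈ 0.00658 cm
ground = pixel_cm * 50000 / 100 = 2.54 * 50000 / (386 * 100) = 127000 / 38600 ≈ 3.29 m

3.29 m


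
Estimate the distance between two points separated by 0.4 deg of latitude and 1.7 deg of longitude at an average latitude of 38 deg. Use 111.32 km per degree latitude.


dlat_km = 0.4 * 111.32 = 44.528
dlon_km = 1.7 * 111.32 * cos(38) ≈ 149.126
dist = sqrt(44.528^2 + 149.126^2) ≈ 155.6 km

155.6 km


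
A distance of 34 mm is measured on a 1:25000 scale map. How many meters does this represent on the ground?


ground = 34 mm * 25000 / 1000 = 850.0 m

850.0 m


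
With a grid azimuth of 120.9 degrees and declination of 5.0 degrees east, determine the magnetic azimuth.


magnetic azimuth = grid azimuth - declination (east +ve)
mag_az = 120.9 - 5.0 = 115.9 degrees

115.9 degrees


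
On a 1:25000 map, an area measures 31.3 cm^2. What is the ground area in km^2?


ground_area = 31.3 * (25000/100)^2 = 1956250.0 m^2 = 1.95625 km^2 ≈ 1.956 km^2

1.956 km^2


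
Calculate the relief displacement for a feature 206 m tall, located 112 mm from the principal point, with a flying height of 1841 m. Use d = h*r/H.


d = h * r / H = 206 * 112 / 1841 = 12.53 mm

12.53 mm


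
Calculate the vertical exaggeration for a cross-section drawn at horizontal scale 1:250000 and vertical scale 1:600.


VE = horizontal_scale / vertical_scale = 250000 / 600 ≈ 416.7

416.7x


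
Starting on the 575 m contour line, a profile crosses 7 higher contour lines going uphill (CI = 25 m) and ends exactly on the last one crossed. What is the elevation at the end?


elevation = 575 + 7 * 25 = 750 m

750 m


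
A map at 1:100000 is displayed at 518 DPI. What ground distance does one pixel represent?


pixel_cm = 2.54 / 518 ≈ 0.004903 cm
ground = pixel_cm * 100000 / 100 = 2.54 * 100000 / (518 * 100) = 254000 / 51800 ≈ 4.9 m

4.9 m


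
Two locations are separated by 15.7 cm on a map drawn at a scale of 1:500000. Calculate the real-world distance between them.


ground = 15.7 cm * 500000 / 100 = 78500.0 m = 78.5 km

78.5 km


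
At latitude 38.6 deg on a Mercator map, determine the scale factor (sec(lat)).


SF = 1 / cos(38.6) = 1 / 0.78152 = 1.28

1.28


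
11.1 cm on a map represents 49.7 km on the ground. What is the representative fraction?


ground = 49.7 km = 4970000 cm; RF denominator = ground / map = 4970000 / 11.1 ≈ 447748; RF = 1:447748

1:447748


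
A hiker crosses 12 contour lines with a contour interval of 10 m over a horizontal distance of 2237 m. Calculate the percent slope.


elevation change = 12 * 10 = 120 m
slope = 120 / 2237 * 100 = 5.4%

5.4%


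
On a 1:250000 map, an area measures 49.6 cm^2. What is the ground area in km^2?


ground_area = 49.6 * (250000/100)^2 = 310000000.0 m^2 = 310.0 km^2

310.0 km^2


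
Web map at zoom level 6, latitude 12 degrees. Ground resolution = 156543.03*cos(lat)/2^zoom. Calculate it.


res = 156543.03 * cos(12) / 2^6 = 156543.03 * 0.9781476 / 64 = 2392.53 m/pixel

2392.53 m/pixel


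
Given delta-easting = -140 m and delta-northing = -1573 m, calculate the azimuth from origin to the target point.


az = atan2(-140, -1573) = -174.9 deg
adjusted to 0-360: 185.1 degrees

185.1 degrees


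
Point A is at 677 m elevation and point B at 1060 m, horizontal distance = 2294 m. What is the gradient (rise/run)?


gradient = (1060 - 677) / 2294 = 383 / 2294 = 0.167

0.167


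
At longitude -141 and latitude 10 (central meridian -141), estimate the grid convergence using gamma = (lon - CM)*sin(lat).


gamma = (-141 - -141) * sin(10) = 0 * 0.173648 = 0.0 degrees

0.0 degrees


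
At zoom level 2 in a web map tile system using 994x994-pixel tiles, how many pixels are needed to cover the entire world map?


tiles per axis = 2^2 = 4
total tiles = 4^2 = 16
pixels per axis = 4 * 994 = 3976
total pixels = 3976^2 = 15808576

15808576 pixels


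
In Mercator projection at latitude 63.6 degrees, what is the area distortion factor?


area_distortion = 1/cos^2(63.6) = 5.058

5.058


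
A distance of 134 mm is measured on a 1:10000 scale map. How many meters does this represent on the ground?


ground = 134 mm * 10000 / 1000 = 1340.0 m

1340.0 m


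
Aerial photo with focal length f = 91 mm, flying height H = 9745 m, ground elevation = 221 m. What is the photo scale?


scale = f / (H - h) = 91 mm / 9524 m = 91 / 9524000 = 1:104659

1:104659


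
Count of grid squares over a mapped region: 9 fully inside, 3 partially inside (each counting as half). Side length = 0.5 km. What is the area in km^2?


effective squares = 9 + 3 * 0.5 = 10.5
area = 10.5 * 0.25 = 2.625 km^2

2.625 km^2


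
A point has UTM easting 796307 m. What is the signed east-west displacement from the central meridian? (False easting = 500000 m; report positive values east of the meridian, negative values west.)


displacement = 796307 - 500000 = 296307 m

296307 m


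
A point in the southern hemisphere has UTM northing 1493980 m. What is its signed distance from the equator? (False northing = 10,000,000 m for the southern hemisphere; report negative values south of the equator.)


For southern: actual = 1493980 - 10000000 = -8506020 m

-8506020 m


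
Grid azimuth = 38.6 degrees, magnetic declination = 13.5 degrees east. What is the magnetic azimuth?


magnetic azimuth = grid azimuth - declination (east +ve)
mag_az = 38.6 - 13.5 = 25.1 degrees

25.1 degrees


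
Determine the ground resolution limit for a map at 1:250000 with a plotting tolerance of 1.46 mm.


ground = 1.46 mm * 250000 / 1000 = 365.0 m

365.0 m


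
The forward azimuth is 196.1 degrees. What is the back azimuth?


back azimuth = (196.1 + 180) mod 360 = 16.1 degrees

16.1 degrees


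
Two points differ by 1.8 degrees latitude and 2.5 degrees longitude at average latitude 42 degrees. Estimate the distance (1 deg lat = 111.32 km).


dlat_km = 1.8 * 111.32 = 200.376
dlon_km = 2.5 * 111.32 * cos(42) ≈ 206.817
dist = sqrt(200.376^2 + 206.817^2) ≈ 288.0 km

288.0 km


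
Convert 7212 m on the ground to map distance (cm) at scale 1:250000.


map_cm = 7212 * 100 / 250000 = 2.8848 cm ≈ 2.88 cm

2.88 cm


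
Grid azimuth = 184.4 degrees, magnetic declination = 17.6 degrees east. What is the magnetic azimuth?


magnetic azimuth = grid azimuth - declination (east +ve)
mag_az = 184.4 - 17.6 = 166.8 degrees

166.8 degrees


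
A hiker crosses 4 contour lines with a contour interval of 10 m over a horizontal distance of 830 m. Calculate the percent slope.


elevation change = 4 * 10 = 40 m
slope = 40 / 830 * 100 = 4.8%

4.8%


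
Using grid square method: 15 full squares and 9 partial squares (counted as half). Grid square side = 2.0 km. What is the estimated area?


effective squares = 15 + 9 * 0.5 = 19.5
area = 19.5 * 4.0 = 78.0 km^2

78.0 km^2


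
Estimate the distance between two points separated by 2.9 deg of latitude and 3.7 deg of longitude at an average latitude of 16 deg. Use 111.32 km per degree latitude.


dlat_km = 2.9 * 111.32 = 322.828
dlon_km = 3.7 * 111.32 * cos(16) ≈ 395.928
dist = sqrt(322.828^2 + 395.928^2) ≈ 510.9 km

510.9 km


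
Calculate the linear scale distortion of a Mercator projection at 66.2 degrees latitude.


SF = 1 / cos(66.2) = 1 / 0.403545 = 2.478

2.478


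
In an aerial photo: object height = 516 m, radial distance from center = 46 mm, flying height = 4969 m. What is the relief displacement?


d = h * r / H = 516 * 46 / 4969 = 4.78 mm

4.78 mm


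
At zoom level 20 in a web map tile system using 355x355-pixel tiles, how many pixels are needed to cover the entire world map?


tiles per axis = 2^20 = 1048576
total tiles = 1048576^2 = 1099511627776
pixels per axis = 1048576 * 355 = 372244480
total pixels = 372244480^2 = 138565952890470400

138565952890470400 pixels


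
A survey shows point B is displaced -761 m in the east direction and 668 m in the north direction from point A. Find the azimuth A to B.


az = atan2(-761, 668) = -48.7 deg
adjusted to 0-360: 311.3 degrees

311.3 degrees


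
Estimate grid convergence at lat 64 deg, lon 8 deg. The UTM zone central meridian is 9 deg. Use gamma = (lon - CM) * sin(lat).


gamma = (8 - 9) * sin(64) = -1 * 0.898794 = -0.899 degrees

-0.899 degrees


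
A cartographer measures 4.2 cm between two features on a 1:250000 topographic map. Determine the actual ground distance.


ground = 4.2 cm * 250000 / 100 = 10500.0 m = 10.5 km

10.5 km


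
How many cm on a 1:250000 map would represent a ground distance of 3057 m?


map_cm = 3057 * 100 / 250000 = 1.2228 cm ≈ 1.22 cm

1.22 cm


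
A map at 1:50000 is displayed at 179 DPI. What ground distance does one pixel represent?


pixel_cm = 2.54 / 179 ≈ 0.01419 cm
ground = pixel_cm * 50000 / 100 = 2.54 * 50000 / (179 * 100) = 127000 / 17900 ≈ 7.09 m

7.09 m


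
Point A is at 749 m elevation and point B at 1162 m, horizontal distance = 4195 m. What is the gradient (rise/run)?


gradient = (1162 - 749) / 4195 = 413 / 4195 = 0.0985

0.0985


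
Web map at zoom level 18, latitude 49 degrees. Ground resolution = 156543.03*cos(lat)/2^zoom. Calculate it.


res = 156543.03 * cos(49) / 2^18 = 156543.03 * 0.65605903 / 262144 = 0.39 m/pixel

0.39 m/pixel


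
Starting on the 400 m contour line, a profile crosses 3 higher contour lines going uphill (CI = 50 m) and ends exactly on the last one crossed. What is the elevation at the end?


elevation = 400 + 3 * 50 = 550 m

550 m


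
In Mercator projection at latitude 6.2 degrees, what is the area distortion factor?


area_distortion = 1/cos^2(6.2) = 1.012

1.012


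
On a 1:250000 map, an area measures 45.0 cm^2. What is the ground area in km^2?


ground_area = 45.0 * (250000/100)^2 = 281250000.0 m^2 = 281.25 km^2

281.25 km^2


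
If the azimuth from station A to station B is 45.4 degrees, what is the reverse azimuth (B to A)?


back azimuth = (45.4 + 180) mod 360 = 225.4 degrees

225.4 degrees


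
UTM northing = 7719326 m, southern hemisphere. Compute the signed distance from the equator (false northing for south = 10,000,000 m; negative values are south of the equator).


For southern: actual = 7719326 - 10000000 = -2280674 m

-2280674 m


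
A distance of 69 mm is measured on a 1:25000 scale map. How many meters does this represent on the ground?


ground = 69 mm * 25000 / 1000 = 1725.0 m

1725.0 m


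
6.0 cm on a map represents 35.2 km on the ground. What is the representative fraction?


ground = 35.2 km = 3520000 cm; RF denominator = ground / map = 3520000 / 6.0 ≈ 586667; RF = 1:586667

1:586667


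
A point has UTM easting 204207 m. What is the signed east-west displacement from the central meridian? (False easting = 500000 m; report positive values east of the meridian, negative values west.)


displacement = 204207 - 500000 = -295793 m

-295793 m


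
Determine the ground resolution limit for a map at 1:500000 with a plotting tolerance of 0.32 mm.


ground = 0.32 mm * 500000 / 1000 = 160.0 m

160.0 m


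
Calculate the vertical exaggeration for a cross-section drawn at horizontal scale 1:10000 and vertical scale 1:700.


VE = horizontal_scale / vertical_scale = 10000 / 700 ≈ 14.3

14.3x


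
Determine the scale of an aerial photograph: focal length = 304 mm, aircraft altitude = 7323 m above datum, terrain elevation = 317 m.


scale = f / (H - h) = 304 mm / 7006 m = 304 / 7006000 = 1:23046

1:23046


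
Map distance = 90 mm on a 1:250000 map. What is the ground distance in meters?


ground = 90 mm * 250000 / 1000 = 22500.0 m

22500.0 m


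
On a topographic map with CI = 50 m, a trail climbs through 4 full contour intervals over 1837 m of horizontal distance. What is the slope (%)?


elevation change = 4 * 50 = 200 m
slope = 200 / 1837 * 100 = 10.9%

10.9%


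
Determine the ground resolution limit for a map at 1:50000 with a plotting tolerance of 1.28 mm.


ground = 1.28 mm * 50000 / 1000 = 64.0 m

64.0 m


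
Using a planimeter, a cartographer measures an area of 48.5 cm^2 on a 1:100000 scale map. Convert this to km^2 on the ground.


ground_area = 48.5 * (100000/100)^2 = 48500000.0 m^2 = 48.5 km^2

48.5 km^2


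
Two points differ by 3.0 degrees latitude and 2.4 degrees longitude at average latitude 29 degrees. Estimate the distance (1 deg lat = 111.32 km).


dlat_km = 3.0 * 111.32 = 333.96
dlon_km = 2.4 * 111.32 * cos(29) ≈ 233.67
dist = sqrt(333.96^2 + 233.67^2) ≈ 407.6 km

407.6 km


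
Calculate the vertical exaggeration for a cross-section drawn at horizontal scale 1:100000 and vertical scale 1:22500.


VE = horizontal_scale / vertical_scale = 100000 / 22500 ≈ 4.4

4.4x


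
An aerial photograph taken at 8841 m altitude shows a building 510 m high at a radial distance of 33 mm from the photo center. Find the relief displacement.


d = h * r / H = 510 * 33 / 8841 = 1.9 mm

1.9 mm


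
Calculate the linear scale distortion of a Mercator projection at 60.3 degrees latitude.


SF = 1 / cos(60.3) = 1 / 0.495459 = 2.018

2.018


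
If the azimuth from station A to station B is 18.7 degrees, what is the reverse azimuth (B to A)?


back azimuth = (18.7 + 180) mod 360 = 198.7 degrees

198.7 degrees


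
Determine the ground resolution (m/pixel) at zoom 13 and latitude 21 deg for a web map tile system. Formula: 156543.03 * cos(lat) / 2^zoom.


res = 156543.03 * cos(21) / 2^13 = 156543.03 * 0.93358043 / 8192 = 17.84 m/pixel

17.84 m/pixel


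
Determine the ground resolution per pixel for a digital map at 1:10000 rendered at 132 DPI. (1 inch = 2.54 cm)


pixel_cm = 2.54 / 132 ≈ 0.019242 cm
ground = pixel_cm * 10000 / 100 = 2.54 * 10000 / (132 * 100) = 25400 / 13200 ≈ 1.92 m

1.92 m


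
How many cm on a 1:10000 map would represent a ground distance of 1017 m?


map_cm = 1017 * 100 / 10000 = 10.17 cm

10.17 cm


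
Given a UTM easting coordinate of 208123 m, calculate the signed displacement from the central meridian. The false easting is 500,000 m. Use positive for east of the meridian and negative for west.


displacement = 208123 - 500000 = -291877 m

-291877 m


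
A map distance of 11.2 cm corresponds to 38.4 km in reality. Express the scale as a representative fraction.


ground = 38.4 km = 3840000 cm; RF denominator = ground / map = 3840000 / 11.2 ≈ 342857; RF = 1:342857

1:342857


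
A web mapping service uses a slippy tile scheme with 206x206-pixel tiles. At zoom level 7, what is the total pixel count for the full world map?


tiles per axis = 2^7 = 128
total tiles = 128^2 = 16384
pixels per axis = 128 * 206 = 26368
total pixels = 26368^2 = 695271424

695271424 pixels


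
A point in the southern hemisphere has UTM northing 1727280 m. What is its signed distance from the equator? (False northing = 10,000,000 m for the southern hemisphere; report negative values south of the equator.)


For southern: actual = 1727280 - 10000000 = -8272720 m

-8272720 m


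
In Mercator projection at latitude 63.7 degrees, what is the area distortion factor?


area_distortion = 1/cos^2(63.7) = 5.094

5.094


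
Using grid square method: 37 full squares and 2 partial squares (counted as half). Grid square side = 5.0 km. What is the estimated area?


effective squares = 37 + 2 * 0.5 = 38.0
area = 38.0 * 25.0 = 950.0 km^2

950.0 km^2


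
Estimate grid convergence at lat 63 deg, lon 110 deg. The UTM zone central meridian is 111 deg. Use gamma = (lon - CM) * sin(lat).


gamma = (110 - 111) * sin(63) = -1 * 0.891007 = -0.891 degrees

-0.891 degrees


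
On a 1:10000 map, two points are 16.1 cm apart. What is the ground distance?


ground = 16.1 cm * 10000 / 100 = 1610.0 m = 1.61 km

1.61 km


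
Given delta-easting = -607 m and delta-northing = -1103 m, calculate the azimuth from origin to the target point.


az = atan2(-607, -1103) = -151.2 deg
adjusted to 0-360: 208.8 degrees

208.8 degrees


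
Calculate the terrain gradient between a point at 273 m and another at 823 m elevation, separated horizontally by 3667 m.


gradient = (823 - 273) / 3667 = 550 / 3667 = 0.15

0.15


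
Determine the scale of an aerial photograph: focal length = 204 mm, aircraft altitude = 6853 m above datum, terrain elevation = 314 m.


scale = f / (H - h) = 204 mm / 6539 m = 204 / 6539000 = 1:32054

1:32054


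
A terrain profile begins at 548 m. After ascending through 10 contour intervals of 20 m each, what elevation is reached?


elevation = 548 + 10 * 20 = 748 m

748 m


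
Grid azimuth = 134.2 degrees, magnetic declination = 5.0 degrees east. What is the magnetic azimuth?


magnetic azimuth = grid azimuth - declination (east +ve)
mag_az = 134.2 - 5.0 = 129.2 degrees

129.2 degrees


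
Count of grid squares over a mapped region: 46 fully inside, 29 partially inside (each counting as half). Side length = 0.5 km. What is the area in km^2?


effective squares = 46 + 29 * 0.5 = 60.5
area = 60.5 * 0.25 = 15.125 km^2

15.125 km^2


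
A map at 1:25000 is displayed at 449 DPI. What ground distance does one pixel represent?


pixel_cm = 2.54 / 449 ≈ 0.005657 cm
ground = pixel_cm * 25000 / 100 = 2.54 * 25000 / (449 * 100) = 63500 / 44900 ≈ 1.41 m

1.41 m


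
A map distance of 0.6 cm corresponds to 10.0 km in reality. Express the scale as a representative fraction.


ground = 10.0 km = 1000000 cm; RF denominator = ground / map = 1000000 / 0.6 ≈ 1666667; RF = 1:1666667

1:1666667


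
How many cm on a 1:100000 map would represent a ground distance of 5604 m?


map_cm = 5604 * 100 / 100000 = 5.604 cm ≈ 5.6 cm

5.6 cm


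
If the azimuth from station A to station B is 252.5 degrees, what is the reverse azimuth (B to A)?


back azimuth = (252.5 + 180) mod 360 = 72.5 degrees

72.5 degrees


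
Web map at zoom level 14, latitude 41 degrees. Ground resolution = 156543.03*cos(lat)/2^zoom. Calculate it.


res = 156543.03 * cos(41) / 2^14 = 156543.03 * 0.75470958 / 16384 = 7.21 m/pixel

7.21 m/pixel


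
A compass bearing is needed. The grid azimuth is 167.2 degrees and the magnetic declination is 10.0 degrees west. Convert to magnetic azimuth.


magnetic azimuth = grid azimuth - declination (east +ve)
mag_az = 167.2 - -10.0 = 177.2 degrees

177.2 degrees


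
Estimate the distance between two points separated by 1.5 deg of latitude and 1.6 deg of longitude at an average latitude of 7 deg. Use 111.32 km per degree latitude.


dlat_km = 1.5 * 111.32 = 166.98
dlon_km = 1.6 * 111.32 * cos(7) ≈ 176.784
dist = sqrt(166.98^2 + 176.784^2) ≈ 243.2 km

243.2 km


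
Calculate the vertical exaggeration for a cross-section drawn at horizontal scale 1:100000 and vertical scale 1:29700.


VE = horizontal_scale / vertical_scale = 100000 / 29700 ≈ 3.4

3.4x


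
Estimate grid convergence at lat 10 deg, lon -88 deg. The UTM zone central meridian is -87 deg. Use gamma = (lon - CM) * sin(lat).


gamma = (-88 - -87) * sin(10) = -1 * 0.173648 = -0.174 degrees

-0.174 degrees


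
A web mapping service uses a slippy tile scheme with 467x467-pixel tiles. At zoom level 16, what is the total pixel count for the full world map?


tiles per axis = 2^16 = 65536
total tiles = 65536^2 = 4294967296
pixels per axis = 65536 * 467 = 30605312
total pixels = 30605312^2 = 936685122617344

936685122617344 pixels


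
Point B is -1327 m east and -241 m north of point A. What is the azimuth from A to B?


az = atan2(-1327, -241) = -100.3 deg
adjusted to 0-360: 259.7 degrees

259.7 degrees


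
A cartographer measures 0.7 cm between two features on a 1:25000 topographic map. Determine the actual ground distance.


ground = 0.7 cm * 25000 / 100 = 175.0 m

175.0 m


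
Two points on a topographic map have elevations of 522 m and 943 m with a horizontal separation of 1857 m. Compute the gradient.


gradient = (943 - 522) / 1857 = 421 / 1857 = 0.2267

0.2267


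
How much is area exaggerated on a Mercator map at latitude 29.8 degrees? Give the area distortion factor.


area_distortion = 1/cos^2(29.8) = 1.328

1.328


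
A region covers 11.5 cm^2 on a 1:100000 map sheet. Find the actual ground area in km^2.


ground_area = 11.5 * (100000/100)^2 = 11500000.0 m^2 = 11.5 km^2

11.5 km^2
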